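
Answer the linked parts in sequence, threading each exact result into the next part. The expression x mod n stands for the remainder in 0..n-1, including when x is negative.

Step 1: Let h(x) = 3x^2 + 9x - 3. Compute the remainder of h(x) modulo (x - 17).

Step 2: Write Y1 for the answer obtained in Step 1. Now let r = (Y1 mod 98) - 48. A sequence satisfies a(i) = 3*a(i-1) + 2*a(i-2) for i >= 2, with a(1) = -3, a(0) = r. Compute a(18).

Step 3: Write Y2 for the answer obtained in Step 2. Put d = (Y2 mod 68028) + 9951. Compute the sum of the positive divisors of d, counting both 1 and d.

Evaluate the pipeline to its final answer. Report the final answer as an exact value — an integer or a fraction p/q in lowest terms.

102144

Step 1: remainder = value at the root: 3*(17)^2 + 9*(17)^1 - 3 = (867) + (153) + (-3) = 1017; answer 1017
Step 2: Y1 = 1017; r = -11; a(2) = 3*(-3) + 2*(-11) = -31; iterating: a(2)=-31, a(3)=-99, a(4)=-359, a(5)=-1275, a(6)=-4543, a(7)=-16179, a(8)=-57623, a(9)=-205227, a(10)=-730927, a(11)=-2603235, a(12)=-9271559, a(13)=-33021147, a(14)=-117606559, a(15)=-418861971, a(16)=-1491799031, a(17)=-5313121035, a(18)=-18922961167; answer -18922961167
Step 3: Y2 = -18922961167; d = 57404; 57404 = 2^2 * 113 * 127; sigma = (1 + 2 + 4) * (1 + 113) * (1 + 127) = 7 * 114 * 128 = 102144; answer 102144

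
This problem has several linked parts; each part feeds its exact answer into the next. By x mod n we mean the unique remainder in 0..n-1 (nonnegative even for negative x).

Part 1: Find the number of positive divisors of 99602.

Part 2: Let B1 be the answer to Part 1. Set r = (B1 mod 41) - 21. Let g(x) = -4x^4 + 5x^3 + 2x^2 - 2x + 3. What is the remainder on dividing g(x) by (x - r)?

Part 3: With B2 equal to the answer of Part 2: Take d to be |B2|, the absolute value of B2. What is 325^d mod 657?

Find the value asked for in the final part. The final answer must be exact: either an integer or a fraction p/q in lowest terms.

127

Part 1: 99602 = 2 * 49801; number of divisors = (1+1) * (1+1) = 4; answer 4
Part 2: B1 = 4; r = -17; remainder = value at the root: -4*(-17)^4 + 5*(-17)^3 + 2*(-17)^2 - 2*(-17)^1 + 3 = (-334084) + (-24565) + (578) + (34) + (3) = -358034; answer -358034
Part 3: B2 = -358034; d = 358034; squarings mod 657: 325^1=325, 325^2=505, 325^4=109, 325^8=55, 325^16=397, 325^32=586, 325^64=442, 325^128=235, 325^256=37, 325^512=55, 325^1024=397, 325^2048=586, 325^4096=442, 325^8192=235, 325^16384=37, 325^32768=55, 325^65536=397, 325^131072=586, 325^262144=442; 325^358034 = 325^2 * 325^16 * 325^128 * 325^512 * 325^1024 * 325^4096 * 325^8192 * 325^16384 * 325^65536 * 325^262144 = 127 (mod 657); answer 127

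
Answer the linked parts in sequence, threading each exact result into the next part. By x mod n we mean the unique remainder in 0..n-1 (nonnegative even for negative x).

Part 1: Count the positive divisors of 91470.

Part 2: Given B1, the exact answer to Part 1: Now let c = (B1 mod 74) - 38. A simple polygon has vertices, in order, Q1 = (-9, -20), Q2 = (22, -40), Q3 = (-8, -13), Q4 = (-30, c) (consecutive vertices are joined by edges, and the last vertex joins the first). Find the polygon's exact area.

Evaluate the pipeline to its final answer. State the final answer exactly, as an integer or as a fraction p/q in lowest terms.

Part 1: 91470 = 2 * 3 * 5 * 3049; number of divisors = (1+1) * (1+1) * (1+1) * (1+1) = 16; answer 16
Part 2: B1 = 16; c = -22; cross terms: (-9*-40 - 22*-20)=800, (22*-13 - -8*-40)=-606, (-8*-22 - -30*-13)=-214, (-30*-20 - -9*-22)=402; twice the area = |382| = 382; area = 191; answer 191

191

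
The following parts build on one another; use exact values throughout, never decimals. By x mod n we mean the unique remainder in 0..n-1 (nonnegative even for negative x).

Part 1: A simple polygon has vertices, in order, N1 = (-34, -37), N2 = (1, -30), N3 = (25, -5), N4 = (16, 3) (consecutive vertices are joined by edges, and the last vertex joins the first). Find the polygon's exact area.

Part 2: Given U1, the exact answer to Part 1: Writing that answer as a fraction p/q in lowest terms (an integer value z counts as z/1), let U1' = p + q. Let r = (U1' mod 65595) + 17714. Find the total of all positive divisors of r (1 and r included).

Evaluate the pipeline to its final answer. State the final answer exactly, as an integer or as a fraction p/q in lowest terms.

Part 1: cross terms: (-34*-30 - 1*-37)=1057, (1*-5 - 25*-30)=745, (25*3 - 16*-5)=155, (16*-37 - -34*3)=-490; twice the area = |1467| = 1467; area = 1467/2; answer 1467/2
Part 2: U1 = 1467/2; threaded value p + q = 1469; r = 19183; 19183 is prime, so its only divisors are 1 and 19183; sigma = 1 + 19183 = 19184; answer 19184

19184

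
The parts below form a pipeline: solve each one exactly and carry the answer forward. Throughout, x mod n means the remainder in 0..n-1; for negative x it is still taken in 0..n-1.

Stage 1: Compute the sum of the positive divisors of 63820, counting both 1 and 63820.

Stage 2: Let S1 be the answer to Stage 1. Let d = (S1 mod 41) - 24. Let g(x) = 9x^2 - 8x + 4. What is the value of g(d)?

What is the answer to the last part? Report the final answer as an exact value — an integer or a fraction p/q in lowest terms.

1005

Stage 1: 63820 = 2^2 * 5 * 3191; sigma = (1 + 2 + 4) * (1 + 5) * (1 + 3191) = 7 * 6 * 3192 = 134064; answer 134064
Stage 2: S1 = 134064; d = 11; 9*(11)^2 - 8*(11)^1 + 4 = (1089) + (-88) + (4) = 1005; answer 1005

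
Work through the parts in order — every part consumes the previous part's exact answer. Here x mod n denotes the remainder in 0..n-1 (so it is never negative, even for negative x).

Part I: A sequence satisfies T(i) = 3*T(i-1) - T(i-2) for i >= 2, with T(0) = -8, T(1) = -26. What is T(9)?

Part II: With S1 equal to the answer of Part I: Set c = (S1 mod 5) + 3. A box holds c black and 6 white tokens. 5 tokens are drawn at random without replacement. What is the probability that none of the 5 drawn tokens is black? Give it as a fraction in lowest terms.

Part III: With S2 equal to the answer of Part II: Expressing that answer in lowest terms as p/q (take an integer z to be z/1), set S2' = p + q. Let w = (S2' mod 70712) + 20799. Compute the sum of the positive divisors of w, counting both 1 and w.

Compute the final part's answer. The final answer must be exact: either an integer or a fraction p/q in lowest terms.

27840

Part I: T(2) = 3*(-26) - 1*(-8) = -70; iterating: T(2)=-70, T(3)=-184, T(4)=-482, T(5)=-1262, T(6)=-3304, T(7)=-8650, T(8)=-22646, T(9)=-59288; answer -59288
Part II: S1 = -59288; c = 5; total draws C(11,5) = 462; favorable C(6,5) = 6; P = 1/77; answer 1/77
Part III: S2 = 1/77; threaded value p + q = 78; w = 20877; 20877 = 3 * 6959; sigma = (1 + 3) * (1 + 6959) = 4 * 6960 = 27840; answer 27840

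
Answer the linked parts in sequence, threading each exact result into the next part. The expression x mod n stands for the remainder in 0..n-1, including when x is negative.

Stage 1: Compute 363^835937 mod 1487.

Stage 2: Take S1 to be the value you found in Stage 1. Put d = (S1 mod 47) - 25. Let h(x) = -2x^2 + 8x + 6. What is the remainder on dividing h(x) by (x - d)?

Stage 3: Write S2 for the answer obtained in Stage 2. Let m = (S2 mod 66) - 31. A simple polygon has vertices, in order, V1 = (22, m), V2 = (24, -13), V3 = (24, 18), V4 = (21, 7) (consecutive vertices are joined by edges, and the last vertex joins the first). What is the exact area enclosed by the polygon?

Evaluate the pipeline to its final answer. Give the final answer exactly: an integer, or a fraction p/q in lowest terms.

Stage 1: squarings mod 1487: 363^1=363, 363^2=913, 363^4=849, 363^8=1093, 363^16=588, 363^32=760, 363^64=644, 363^128=1350, 363^256=925, 363^512=600, 363^1024=146, 363^2048=498, 363^4096=1162, 363^8192=48, 363^16384=817, 363^32768=1313, 363^65536=536, 363^131072=305, 363^262144=831, 363^524288=593; 363^835937 = 363^1 * 363^32 * 363^64 * 363^256 * 363^16384 * 363^32768 * 363^262144 * 363^524288 = 1232 (mod 1487); answer 1232
Stage 2: S1 = 1232; d = -15; remainder = value at the root: -2*(-15)^2 + 8*(-15)^1 + 6 = (-450) + (-120) + (6) = -564; answer -564
Stage 3: S2 = -564; m = -1; cross terms: (22*-13 - 24*-1)=-262, (24*18 - 24*-13)=744, (24*7 - 21*18)=-210, (21*-1 - 22*7)=-175; twice the area = |97| = 97; area = 97/2; answer 97/2

97/2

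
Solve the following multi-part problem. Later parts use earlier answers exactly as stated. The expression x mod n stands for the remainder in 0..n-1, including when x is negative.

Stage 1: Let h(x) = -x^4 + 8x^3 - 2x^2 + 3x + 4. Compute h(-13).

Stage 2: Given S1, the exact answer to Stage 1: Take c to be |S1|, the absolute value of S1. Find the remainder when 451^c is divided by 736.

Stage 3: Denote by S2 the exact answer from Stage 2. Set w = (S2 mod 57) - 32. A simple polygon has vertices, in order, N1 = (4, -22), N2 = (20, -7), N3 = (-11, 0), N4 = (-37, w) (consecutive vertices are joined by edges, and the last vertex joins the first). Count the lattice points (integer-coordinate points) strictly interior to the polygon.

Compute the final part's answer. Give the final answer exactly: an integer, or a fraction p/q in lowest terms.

756

Stage 1: -1*(-13)^4 + 8*(-13)^3 - 2*(-13)^2 + 3*(-13)^1 + 4 = (-28561) + (-17576) + (-338) + (-39) + (4) = -46510; answer -46510
Stage 2: S1 = -46510; c = 46510; squarings mod 736: 451^1=451, 451^2=265, 451^4=305, 451^8=289, 451^16=353, 451^32=225, 451^64=577, 451^128=257, 451^256=545, 451^512=417, 451^1024=193, 451^2048=449, 451^4096=673, 451^8192=289, 451^16384=353, 451^32768=225; 451^46510 = 451^2 * 451^4 * 451^8 * 451^32 * 451^128 * 451^256 * 451^1024 * 451^4096 * 451^8192 * 451^32768 = 633 (mod 736); answer 633
Stage 3: S2 = 633; w = -26; cross terms: (4*-7 - 20*-22)=412, (20*0 - -11*-7)=-77, (-11*-26 - -37*0)=286, (-37*-22 - 4*-26)=918; twice the area = |1539| = 1539; area = 1539/2; boundary points = 1 + 1 + 26 + 1 = 29; strictly interior points = area - boundary/2 + 1 = 756; answer 756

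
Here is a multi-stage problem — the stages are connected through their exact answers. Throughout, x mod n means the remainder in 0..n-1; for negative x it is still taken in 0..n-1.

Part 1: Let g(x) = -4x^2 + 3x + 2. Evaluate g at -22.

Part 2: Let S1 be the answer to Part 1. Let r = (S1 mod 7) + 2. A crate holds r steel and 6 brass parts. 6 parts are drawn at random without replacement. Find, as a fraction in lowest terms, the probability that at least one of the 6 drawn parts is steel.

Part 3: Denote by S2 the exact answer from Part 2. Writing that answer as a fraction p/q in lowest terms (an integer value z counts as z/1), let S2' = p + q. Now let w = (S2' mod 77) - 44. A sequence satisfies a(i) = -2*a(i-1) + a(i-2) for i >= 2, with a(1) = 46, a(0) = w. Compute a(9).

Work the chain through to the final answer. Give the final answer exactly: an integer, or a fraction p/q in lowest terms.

Part 1: -4*(-22)^2 + 3*(-22)^1 + 2 = (-1936) + (-66) + (2) = -2000; answer -2000
Part 2: S1 = -2000; r = 4; total draws C(10,6) = 210; complement C(6,6) = 1; favorable 210 - 1 = 209; P = 209/210; answer 209/210
Part 3: S2 = 209/210; threaded value p + q = 419; w = -10; a(2) = -2*(46) + 1*(-10) = -102; iterating: a(2)=-102, a(3)=250, a(4)=-602, a(5)=1454, a(6)=-3510, a(7)=8474, a(8)=-20458, a(9)=49390; answer 49390

49390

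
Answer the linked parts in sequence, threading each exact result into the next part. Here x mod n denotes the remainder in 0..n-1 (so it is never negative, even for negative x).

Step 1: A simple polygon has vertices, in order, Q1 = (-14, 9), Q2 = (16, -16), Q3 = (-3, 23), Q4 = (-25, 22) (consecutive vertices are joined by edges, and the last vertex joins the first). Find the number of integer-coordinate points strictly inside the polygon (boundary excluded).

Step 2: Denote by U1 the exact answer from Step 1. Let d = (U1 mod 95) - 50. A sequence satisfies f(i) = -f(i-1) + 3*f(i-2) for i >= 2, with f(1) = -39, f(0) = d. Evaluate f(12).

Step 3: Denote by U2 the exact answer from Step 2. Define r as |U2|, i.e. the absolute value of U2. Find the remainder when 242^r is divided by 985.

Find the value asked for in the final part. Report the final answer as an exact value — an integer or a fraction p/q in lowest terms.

526

Step 1: cross terms: (-14*-16 - 16*9)=80, (16*23 - -3*-16)=320, (-3*22 - -25*23)=509, (-25*9 - -14*22)=83; twice the area = |992| = 992; area = 496; boundary points = 5 + 1 + 1 + 1 = 8; strictly interior points = area - boundary/2 + 1 = 493; answer 493
Step 2: U1 = 493; d = -32; f(2) = -1*(-39) + 3*(-32) = -57; iterating: f(2)=-57, f(3)=-60, f(4)=-111, f(5)=-69, f(6)=-264, f(7)=57, f(8)=-849, f(9)=1020, f(10)=-3567, f(11)=6627, f(12)=-17328; answer -17328
Step 3: U2 = -17328; r = 17328; squarings mod 985: 242^1=242, 242^2=449, 242^4=661, 242^8=566, 242^16=231, 242^32=171, 242^64=676, 242^128=921, 242^256=156, 242^512=696, 242^1024=781, 242^2048=246, 242^4096=431, 242^8192=581, 242^16384=691; 242^17328 = 242^16 * 242^32 * 242^128 * 242^256 * 242^512 * 242^16384 = 526 (mod 985); answer 526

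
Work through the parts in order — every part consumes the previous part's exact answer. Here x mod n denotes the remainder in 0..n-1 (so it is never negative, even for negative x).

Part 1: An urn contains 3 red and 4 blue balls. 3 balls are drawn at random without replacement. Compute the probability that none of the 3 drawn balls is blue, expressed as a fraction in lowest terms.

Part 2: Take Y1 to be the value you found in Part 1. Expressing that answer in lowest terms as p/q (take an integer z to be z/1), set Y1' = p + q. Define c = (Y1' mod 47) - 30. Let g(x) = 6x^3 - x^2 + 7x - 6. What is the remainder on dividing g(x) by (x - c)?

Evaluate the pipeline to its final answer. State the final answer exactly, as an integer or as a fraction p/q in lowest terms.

1296

Part 1: total draws C(7,3) = 35; favorable C(3,3) = 1; P = 1/35; answer 1/35
Part 2: Y1 = 1/35; threaded value p + q = 36; c = 6; remainder = value at the root: 6*(6)^3 - 1*(6)^2 + 7*(6)^1 - 6 = (1296) + (-36) + (42) + (-6) = 1296; answer 1296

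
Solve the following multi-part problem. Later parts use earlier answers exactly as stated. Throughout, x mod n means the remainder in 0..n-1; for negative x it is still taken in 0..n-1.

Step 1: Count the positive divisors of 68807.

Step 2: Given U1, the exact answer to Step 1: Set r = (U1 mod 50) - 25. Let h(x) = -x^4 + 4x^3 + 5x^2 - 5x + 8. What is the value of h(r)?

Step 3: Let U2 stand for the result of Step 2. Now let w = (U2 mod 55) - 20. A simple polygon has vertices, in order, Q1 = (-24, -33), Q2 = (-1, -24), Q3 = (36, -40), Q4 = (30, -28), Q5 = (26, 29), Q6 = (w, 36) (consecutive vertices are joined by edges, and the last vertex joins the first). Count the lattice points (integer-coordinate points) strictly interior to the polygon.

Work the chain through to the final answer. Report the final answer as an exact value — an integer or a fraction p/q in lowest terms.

Step 1: 68807 = 83 * 829; number of divisors = (1+1) * (1+1) = 4; answer 4
Step 2: U1 = 4; r = -21; -1*(-21)^4 + 4*(-21)^3 + 5*(-21)^2 - 5*(-21)^1 + 8 = (-194481) + (-37044) + (2205) + (105) + (8) = -229207; answer -229207
Step 3: U2 = -229207; w = 13; cross terms: (-24*-24 - -1*-33)=543, (-1*-40 - 36*-24)=904, (36*-28 - 30*-40)=192, (30*29 - 26*-28)=1598, (26*36 - 13*29)=559, (13*-33 - -24*36)=435; twice the area = |4231| = 4231; area = 4231/2; boundary points = 1 + 1 + 6 + 1 + 1 + 1 = 11; strictly interior points = area - boundary/2 + 1 = 2111; answer 2111

2111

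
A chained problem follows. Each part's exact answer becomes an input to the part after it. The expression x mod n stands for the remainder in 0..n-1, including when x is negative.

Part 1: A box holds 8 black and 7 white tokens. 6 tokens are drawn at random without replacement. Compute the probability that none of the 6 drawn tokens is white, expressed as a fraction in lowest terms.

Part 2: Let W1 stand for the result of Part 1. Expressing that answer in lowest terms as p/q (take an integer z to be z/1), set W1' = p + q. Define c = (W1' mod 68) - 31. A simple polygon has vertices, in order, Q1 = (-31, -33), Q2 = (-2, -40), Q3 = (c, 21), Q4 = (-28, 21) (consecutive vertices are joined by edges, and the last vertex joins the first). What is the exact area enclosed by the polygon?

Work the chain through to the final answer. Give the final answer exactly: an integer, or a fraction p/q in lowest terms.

Part 1: total draws C(15,6) = 5005; favorable C(8,6) = 28; P = 4/715; answer 4/715
Part 2: W1 = 4/715; threaded value p + q = 719; c = 8; cross terms: (-31*-40 - -2*-33)=1174, (-2*21 - 8*-40)=278, (8*21 - -28*21)=756, (-28*-33 - -31*21)=1575; twice the area = |3783| = 3783; area = 3783/2; answer 3783/2

3783/2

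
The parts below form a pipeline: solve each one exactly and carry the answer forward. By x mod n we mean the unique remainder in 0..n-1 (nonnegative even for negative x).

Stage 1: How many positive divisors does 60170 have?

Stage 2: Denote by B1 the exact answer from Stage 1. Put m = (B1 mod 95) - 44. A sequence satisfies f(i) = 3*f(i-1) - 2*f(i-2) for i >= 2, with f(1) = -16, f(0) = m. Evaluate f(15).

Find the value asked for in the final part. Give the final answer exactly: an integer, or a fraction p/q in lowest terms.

393176

Stage 1: 60170 = 2 * 5 * 11 * 547; number of divisors = (1+1) * (1+1) * (1+1) * (1+1) = 16; answer 16
Stage 2: B1 = 16; m = -28; f(2) = 3*(-16) - 2*(-28) = 8; iterating: f(2)=8, f(3)=56, f(4)=152, f(5)=344, f(6)=728, f(7)=1496, f(8)=3032, f(9)=6104, f(10)=12248, f(11)=24536, f(12)=49112, f(13)=98264, f(14)=196568, f(15)=393176; answer 393176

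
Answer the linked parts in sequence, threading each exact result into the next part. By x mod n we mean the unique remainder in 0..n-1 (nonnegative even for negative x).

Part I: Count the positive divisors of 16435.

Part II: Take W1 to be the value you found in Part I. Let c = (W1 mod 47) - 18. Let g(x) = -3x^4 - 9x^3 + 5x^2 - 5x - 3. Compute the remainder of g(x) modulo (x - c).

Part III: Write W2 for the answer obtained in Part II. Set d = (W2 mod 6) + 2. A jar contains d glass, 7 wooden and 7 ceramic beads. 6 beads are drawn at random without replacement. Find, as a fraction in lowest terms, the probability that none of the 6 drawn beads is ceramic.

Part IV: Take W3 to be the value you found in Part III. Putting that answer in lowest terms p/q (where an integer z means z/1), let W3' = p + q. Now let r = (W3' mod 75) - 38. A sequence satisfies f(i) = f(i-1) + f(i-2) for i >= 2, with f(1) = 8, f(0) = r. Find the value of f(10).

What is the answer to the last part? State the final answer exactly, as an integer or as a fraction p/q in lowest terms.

Part I: 16435 = 5 * 19 * 173; number of divisors = (1+1) * (1+1) * (1+1) = 8; answer 8
Part II: W1 = 8; c = -10; remainder = value at the root: -3*(-10)^4 - 9*(-10)^3 + 5*(-10)^2 - 5*(-10)^1 - 3 = (-30000) + (9000) + (500) + (50) + (-3) = -20453; answer -20453
Part III: W2 = -20453; d = 3; total draws C(17,6) = 12376; favorable C(10,6) = 210; P = 15/884; answer 15/884
Part IV: W3 = 15/884; threaded value p + q = 899; r = 36; f(2) = 1*(8) + 1*(36) = 44; iterating: f(2)=44, f(3)=52, f(4)=96, f(5)=148, f(6)=244, f(7)=392, f(8)=636, f(9)=1028, f(10)=1664; answer 1664

1664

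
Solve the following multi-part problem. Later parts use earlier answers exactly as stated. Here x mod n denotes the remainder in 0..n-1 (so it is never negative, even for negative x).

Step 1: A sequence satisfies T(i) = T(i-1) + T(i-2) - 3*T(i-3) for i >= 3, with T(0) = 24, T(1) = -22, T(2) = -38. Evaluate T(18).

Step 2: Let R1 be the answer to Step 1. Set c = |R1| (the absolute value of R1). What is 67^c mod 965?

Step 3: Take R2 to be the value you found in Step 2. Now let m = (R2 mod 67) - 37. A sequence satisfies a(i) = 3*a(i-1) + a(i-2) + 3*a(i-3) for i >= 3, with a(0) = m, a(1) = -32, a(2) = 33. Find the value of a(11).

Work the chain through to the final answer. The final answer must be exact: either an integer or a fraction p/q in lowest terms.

Step 1: T(3) = 1*(-38) + 1*(-22) - 3*(24) = -132; iterating: T(3)=-132, T(4)=-104, T(5)=-122, T(6)=170, T(7)=360, T(8)=896, T(9)=746, T(10)=562, T(11)=-1380, T(12)=-3056, T(13)=-6122, T(14)=-5038, T(15)=-1992, T(16)=11336, T(17)=24458, T(18)=41770; answer 41770
Step 2: R1 = 41770; c = 41770; squarings mod 965: 67^1=67, 67^2=629, 67^4=956, 67^8=81, 67^16=771, 67^32=1, 67^64=1, 67^128=1, 67^256=1, 67^512=1, 67^1024=1, 67^2048=1, 67^4096=1, 67^8192=1, 67^16384=1, 67^32768=1; 67^41770 = 67^2 * 67^8 * 67^32 * 67^256 * 67^512 * 67^8192 * 67^32768 = 769 (mod 965); answer 769
Step 3: R2 = 769; m = -5; a(3) = 3*(33) + 1*(-32) + 3*(-5) = 52; iterating: a(3)=52, a(4)=93, a(5)=430, a(6)=1539, a(7)=5326, a(8)=18807, a(9)=66364, a(10)=233877, a(11)=824416; answer 824416

824416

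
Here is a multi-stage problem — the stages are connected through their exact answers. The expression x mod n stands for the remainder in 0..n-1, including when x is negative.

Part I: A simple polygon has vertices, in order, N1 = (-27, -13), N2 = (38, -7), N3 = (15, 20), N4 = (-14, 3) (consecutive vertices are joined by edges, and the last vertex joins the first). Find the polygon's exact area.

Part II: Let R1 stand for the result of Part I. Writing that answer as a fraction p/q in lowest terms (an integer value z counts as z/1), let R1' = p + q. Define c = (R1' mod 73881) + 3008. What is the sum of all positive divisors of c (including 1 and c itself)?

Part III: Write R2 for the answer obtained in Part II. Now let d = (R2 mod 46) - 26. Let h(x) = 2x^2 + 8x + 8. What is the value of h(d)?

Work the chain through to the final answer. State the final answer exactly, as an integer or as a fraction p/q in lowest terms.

512

Part I: cross terms: (-27*-7 - 38*-13)=683, (38*20 - 15*-7)=865, (15*3 - -14*20)=325, (-14*-13 - -27*3)=263; twice the area = |2136| = 2136; area = 1068; answer 1068
Part II: R1 = 1068; threaded value p + q = 1069; c = 4077; 4077 = 3^3 * 151; sigma = (1 + 3 + 9 + 27) * (1 + 151) = 40 * 152 = 6080; answer 6080
Part III: R2 = 6080; d = -18; 2*(-18)^2 + 8*(-18)^1 + 8 = (648) + (-144) + (8) = 512; answer 512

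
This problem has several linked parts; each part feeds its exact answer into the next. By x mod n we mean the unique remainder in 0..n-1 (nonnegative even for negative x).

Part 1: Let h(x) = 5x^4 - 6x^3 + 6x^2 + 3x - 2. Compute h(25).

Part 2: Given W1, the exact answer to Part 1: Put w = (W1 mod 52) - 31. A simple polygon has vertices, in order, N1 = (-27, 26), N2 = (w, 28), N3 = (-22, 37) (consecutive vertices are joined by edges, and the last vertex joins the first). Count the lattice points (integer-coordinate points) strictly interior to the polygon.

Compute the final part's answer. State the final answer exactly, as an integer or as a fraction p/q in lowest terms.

181

Part 1: 5*(25)^4 - 6*(25)^3 + 6*(25)^2 + 3*(25)^1 - 2 = (1953125) + (-93750) + (3750) + (75) + (-2) = 1863198; answer 1863198
Part 2: W1 = 1863198; w = 7; cross terms: (-27*28 - 7*26)=-938, (7*37 - -22*28)=875, (-22*26 - -27*37)=427; twice the area = |364| = 364; area = 182; boundary points = 2 + 1 + 1 = 4; strictly interior points = area - boundary/2 + 1 = 181; answer 181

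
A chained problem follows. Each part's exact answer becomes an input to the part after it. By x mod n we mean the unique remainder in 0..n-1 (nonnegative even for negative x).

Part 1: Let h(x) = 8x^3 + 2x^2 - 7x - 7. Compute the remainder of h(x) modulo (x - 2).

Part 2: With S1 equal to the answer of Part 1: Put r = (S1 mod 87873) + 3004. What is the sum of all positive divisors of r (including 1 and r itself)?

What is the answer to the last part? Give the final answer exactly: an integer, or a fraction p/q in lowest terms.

4032

Part 1: remainder = value at the root: 8*(2)^3 + 2*(2)^2 - 7*(2)^1 - 7 = (64) + (8) + (-14) + (-7) = 51; answer 51
Part 2: S1 = 51; r = 3055; 3055 = 5 * 13 * 47; sigma = (1 + 5) * (1 + 13) * (1 + 47) = 6 * 14 * 48 = 4032; answer 4032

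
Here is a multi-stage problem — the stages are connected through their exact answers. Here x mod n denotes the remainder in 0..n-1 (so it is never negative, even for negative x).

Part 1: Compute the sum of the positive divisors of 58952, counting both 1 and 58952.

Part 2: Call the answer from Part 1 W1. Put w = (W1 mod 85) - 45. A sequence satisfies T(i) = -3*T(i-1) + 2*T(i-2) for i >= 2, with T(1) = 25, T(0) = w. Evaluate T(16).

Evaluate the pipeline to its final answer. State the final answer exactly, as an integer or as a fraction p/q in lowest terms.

-3607503985

Part 1: 58952 = 2^3 * 7369; sigma = (1 + 2 + 4 + 8) * (1 + 7369) = 15 * 7370 = 110550; answer 110550
Part 2: W1 = 110550; w = 5; T(2) = -3*(25) + 2*(5) = -65; iterating: T(2)=-65, T(3)=245, T(4)=-865, T(5)=3085, T(6)=-10985, T(7)=39125, T(8)=-139345, T(9)=496285, T(10)=-1767545, T(11)=6295205, T(12)=-22420705, T(13)=79852525, T(14)=-284398985, T(15)=1012902005, T(16)=-3607503985; answer -3607503985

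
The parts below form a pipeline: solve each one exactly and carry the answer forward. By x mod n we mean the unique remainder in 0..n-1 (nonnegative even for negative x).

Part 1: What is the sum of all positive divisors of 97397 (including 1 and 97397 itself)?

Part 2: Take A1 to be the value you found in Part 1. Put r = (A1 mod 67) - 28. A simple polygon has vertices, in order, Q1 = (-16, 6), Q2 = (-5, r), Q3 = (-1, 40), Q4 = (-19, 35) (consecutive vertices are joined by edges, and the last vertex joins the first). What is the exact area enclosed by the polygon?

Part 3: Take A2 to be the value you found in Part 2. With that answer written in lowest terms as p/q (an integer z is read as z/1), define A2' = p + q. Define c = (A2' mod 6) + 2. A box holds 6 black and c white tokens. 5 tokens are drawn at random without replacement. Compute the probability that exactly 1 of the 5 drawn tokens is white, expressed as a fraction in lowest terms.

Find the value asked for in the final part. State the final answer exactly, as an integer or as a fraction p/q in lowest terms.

Part 1: 97397 is prime, so its only divisors are 1 and 97397; sigma = 1 + 97397 = 97398; answer 97398
Part 2: A1 = 97398; r = 19; cross terms: (-16*19 - -5*6)=-274, (-5*40 - -1*19)=-181, (-1*35 - -19*40)=725, (-19*6 - -16*35)=446; twice the area = |716| = 716; area = 358; answer 358
Part 3: A2 = 358; threaded value p + q = 359; c = 7; total draws C(13,5) = 1287; favorable C(7,1)*C(6,4) = 105; P = 35/429; answer 35/429

35/429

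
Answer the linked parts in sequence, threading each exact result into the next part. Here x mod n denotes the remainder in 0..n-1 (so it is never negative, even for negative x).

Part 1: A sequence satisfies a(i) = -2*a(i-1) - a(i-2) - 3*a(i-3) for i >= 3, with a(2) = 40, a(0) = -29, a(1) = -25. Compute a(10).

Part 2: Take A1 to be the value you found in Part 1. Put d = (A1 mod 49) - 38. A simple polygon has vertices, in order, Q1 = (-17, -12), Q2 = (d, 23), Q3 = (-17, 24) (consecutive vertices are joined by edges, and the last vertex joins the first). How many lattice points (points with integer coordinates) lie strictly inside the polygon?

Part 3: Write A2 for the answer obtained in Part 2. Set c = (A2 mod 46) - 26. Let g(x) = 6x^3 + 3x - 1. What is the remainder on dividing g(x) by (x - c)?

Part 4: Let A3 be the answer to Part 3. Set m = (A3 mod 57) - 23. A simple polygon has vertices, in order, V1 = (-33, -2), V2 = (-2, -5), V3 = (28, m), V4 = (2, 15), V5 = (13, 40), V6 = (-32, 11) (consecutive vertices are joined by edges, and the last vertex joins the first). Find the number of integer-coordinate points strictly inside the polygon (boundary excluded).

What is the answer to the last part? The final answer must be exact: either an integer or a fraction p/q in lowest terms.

Part 1: a(3) = -2*(40) - 1*(-25) - 3*(-29) = 32; iterating: a(3)=32, a(4)=-29, a(5)=-94, a(6)=121, a(7)=-61, a(8)=283, a(9)=-868, a(10)=1636; answer 1636
Part 2: A1 = 1636; d = -19; cross terms: (-17*23 - -19*-12)=-619, (-19*24 - -17*23)=-65, (-17*-12 - -17*24)=612; twice the area = |-72| = 72; area = 36; boundary points = 1 + 1 + 36 = 38; strictly interior points = area - boundary/2 + 1 = 18; answer 18
Part 3: A2 = 18; c = -8; remainder = value at the root: 6*(-8)^3 + 3*(-8)^1 - 1 = (-3072) + (-24) + (-1) = -3097; answer -3097
Part 4: A3 = -3097; m = 15; cross terms: (-33*-5 - -2*-2)=161, (-2*15 - 28*-5)=110, (28*15 - 2*15)=390, (2*40 - 13*15)=-115, (13*11 - -32*40)=1423, (-32*-2 - -33*11)=427; twice the area = |2396| = 2396; area = 1198; boundary points = 1 + 10 + 26 + 1 + 1 + 1 = 40; strictly interior points = area - boundary/2 + 1 = 1179; answer 1179

1179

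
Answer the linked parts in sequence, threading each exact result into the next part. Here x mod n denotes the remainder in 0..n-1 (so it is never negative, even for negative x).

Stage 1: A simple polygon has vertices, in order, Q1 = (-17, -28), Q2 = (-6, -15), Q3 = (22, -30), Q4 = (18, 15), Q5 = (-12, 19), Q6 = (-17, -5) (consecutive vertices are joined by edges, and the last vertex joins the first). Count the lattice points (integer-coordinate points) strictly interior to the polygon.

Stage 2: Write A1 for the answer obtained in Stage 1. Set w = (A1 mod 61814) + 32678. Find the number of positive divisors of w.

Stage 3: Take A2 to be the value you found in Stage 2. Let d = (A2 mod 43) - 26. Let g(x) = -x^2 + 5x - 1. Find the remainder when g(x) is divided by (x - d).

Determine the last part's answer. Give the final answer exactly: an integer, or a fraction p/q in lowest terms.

Stage 1: cross terms: (-17*-15 - -6*-28)=87, (-6*-30 - 22*-15)=510, (22*15 - 18*-30)=870, (18*19 - -12*15)=522, (-12*-5 - -17*19)=383, (-17*-28 - -17*-5)=391; twice the area = |2763| = 2763; area = 2763/2; boundary points = 1 + 1 + 1 + 2 + 1 + 23 = 29; strictly interior points = area - boundary/2 + 1 = 1368; answer 1368
Stage 2: A1 = 1368; w = 34046; 34046 = 2 * 29 * 587; number of divisors = (1+1) * (1+1) * (1+1) = 8; answer 8
Stage 3: A2 = 8; d = -18; remainder = value at the root: -1*(-18)^2 + 5*(-18)^1 - 1 = (-324) + (-90) + (-1) = -415; answer -415

-415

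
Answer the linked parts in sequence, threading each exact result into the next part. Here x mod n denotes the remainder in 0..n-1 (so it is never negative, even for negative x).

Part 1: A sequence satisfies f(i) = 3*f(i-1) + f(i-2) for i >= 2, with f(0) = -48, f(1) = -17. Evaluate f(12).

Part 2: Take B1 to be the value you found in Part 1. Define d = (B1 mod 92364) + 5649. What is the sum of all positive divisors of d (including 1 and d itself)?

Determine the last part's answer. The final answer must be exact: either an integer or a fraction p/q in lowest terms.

Part 1: f(2) = 3*(-17) + 1*(-48) = -99; iterating: f(2)=-99, f(3)=-314, f(4)=-1041, f(5)=-3437, f(6)=-11352, f(7)=-37493, f(8)=-123831, f(9)=-408986, f(10)=-1350789, f(11)=-4461353, f(12)=-14734848; answer -14734848
Part 2: B1 = -14734848; d = 49041; 49041 = 3^2 * 5449; sigma = (1 + 3 + 9) * (1 + 5449) = 13 * 5450 = 70850; answer 70850

70850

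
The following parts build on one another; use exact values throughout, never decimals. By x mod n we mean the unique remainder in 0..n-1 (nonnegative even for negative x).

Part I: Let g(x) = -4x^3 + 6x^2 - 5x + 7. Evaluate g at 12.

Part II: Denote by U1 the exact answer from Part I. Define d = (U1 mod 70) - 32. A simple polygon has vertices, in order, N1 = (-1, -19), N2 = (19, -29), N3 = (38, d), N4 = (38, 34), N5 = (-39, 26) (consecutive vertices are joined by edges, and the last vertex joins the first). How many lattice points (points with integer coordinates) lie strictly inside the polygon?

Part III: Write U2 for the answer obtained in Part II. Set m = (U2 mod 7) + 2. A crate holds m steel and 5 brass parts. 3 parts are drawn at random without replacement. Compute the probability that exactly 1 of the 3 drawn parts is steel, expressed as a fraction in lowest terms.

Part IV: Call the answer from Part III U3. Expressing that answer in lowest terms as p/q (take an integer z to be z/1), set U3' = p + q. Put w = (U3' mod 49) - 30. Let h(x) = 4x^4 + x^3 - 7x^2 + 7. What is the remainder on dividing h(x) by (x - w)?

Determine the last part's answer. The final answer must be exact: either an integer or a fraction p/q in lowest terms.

Part I: -4*(12)^3 + 6*(12)^2 - 5*(12)^1 + 7 = (-6912) + (864) + (-60) + (7) = -6101; answer -6101
Part II: U1 = -6101; d = 27; cross terms: (-1*-29 - 19*-19)=390, (19*27 - 38*-29)=1615, (38*34 - 38*27)=266, (38*26 - -39*34)=2314, (-39*-19 - -1*26)=767; twice the area = |5352| = 5352; area = 2676; boundary points = 10 + 1 + 7 + 1 + 1 = 20; strictly interior points = area - boundary/2 + 1 = 2667; answer 2667
Part III: U2 = 2667; m = 2; total draws C(7,3) = 35; favorable C(2,1)*C(5,2) = 20; P = 4/7; answer 4/7
Part IV: U3 = 4/7; threaded value p + q = 11; w = -19; remainder = value at the root: 4*(-19)^4 + 1*(-19)^3 - 7*(-19)^2 + 7 = (521284) + (-6859) + (-2527) + (7) = 511905; answer 511905

511905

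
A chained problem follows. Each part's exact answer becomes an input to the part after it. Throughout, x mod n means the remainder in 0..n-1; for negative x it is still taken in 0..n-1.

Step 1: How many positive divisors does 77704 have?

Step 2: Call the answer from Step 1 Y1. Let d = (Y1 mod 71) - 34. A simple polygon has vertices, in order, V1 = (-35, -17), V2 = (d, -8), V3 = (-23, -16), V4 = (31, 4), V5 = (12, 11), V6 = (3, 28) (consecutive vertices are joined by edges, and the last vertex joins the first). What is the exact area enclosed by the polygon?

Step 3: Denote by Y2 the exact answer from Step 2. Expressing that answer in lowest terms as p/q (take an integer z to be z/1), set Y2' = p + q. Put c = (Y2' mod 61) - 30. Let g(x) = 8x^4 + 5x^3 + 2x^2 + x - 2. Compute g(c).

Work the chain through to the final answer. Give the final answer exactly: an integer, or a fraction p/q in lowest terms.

Step 1: 77704 = 2^3 * 11 * 883; number of divisors = (3+1) * (1+1) * (1+1) = 16; answer 16
Step 2: Y1 = 16; d = -18; cross terms: (-35*-8 - -18*-17)=-26, (-18*-16 - -23*-8)=104, (-23*4 - 31*-16)=404, (31*11 - 12*4)=293, (12*28 - 3*11)=303, (3*-17 - -35*28)=929; twice the area = |2007| = 2007; area = 2007/2; answer 2007/2
Step 3: Y2 = 2007/2; threaded value p + q = 2009; c = 27; 8*(27)^4 + 5*(27)^3 + 2*(27)^2 + 1*(27)^1 - 2 = (4251528) + (98415) + (1458) + (27) + (-2) = 4351426; answer 4351426

4351426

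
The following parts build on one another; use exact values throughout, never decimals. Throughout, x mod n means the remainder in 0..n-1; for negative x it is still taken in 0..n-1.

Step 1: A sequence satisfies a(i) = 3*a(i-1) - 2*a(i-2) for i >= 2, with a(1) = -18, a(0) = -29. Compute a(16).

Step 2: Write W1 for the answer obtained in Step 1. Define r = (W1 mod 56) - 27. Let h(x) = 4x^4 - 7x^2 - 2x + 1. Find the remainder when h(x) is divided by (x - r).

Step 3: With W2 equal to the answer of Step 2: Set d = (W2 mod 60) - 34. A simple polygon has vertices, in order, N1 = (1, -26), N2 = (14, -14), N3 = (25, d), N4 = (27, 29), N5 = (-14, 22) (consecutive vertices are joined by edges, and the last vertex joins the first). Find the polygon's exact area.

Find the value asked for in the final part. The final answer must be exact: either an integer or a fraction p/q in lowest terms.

Step 1: a(2) = 3*(-18) - 2*(-29) = 4; iterating: a(2)=4, a(3)=48, a(4)=136, a(5)=312, a(6)=664, a(7)=1368, a(8)=2776, a(9)=5592, a(10)=11224, a(11)=22488, a(12)=45016, a(13)=90072, a(14)=180184, a(15)=360408, a(16)=720856; answer 720856
Step 2: W1 = 720856; r = -3; remainder = value at the root: 4*(-3)^4 - 7*(-3)^2 - 2*(-3)^1 + 1 = (324) + (-63) + (6) + (1) = 268; answer 268
Step 3: W2 = 268; d = -6; cross terms: (1*-14 - 14*-26)=350, (14*-6 - 25*-14)=266, (25*29 - 27*-6)=887, (27*22 - -14*29)=1000, (-14*-26 - 1*22)=342; twice the area = |2845| = 2845; area = 2845/2; answer 2845/2

2845/2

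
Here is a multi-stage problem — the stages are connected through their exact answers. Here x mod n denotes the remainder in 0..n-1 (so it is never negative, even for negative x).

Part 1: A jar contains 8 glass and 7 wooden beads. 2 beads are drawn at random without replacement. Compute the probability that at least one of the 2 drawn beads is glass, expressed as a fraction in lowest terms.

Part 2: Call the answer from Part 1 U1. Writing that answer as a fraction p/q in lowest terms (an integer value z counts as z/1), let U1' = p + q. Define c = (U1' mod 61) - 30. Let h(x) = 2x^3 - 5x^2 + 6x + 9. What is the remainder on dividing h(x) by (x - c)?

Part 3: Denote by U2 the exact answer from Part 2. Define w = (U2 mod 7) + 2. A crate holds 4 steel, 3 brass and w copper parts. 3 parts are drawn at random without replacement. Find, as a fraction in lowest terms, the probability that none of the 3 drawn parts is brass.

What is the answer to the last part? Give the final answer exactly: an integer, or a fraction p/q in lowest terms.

56/165

Part 1: total draws C(15,2) = 105; complement C(7,2) = 21; favorable 105 - 21 = 84; P = 4/5; answer 4/5
Part 2: U1 = 4/5; threaded value p + q = 9; c = -21; remainder = value at the root: 2*(-21)^3 - 5*(-21)^2 + 6*(-21)^1 + 9 = (-18522) + (-2205) + (-126) + (9) = -20844; answer -20844
Part 3: U2 = -20844; w = 4; total draws C(11,3) = 165; favorable C(8,3) = 56; P = 56/165; answer 56/165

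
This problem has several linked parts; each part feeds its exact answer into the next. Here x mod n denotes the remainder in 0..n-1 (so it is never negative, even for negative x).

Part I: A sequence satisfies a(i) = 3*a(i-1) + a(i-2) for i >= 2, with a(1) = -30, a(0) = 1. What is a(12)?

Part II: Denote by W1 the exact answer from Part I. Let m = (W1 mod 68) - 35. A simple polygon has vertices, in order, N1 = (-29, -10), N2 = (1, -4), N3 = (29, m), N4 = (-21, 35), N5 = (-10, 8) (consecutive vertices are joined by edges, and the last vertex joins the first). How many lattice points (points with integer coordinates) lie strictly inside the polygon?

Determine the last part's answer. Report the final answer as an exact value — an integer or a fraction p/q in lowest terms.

973

Part I: a(2) = 3*(-30) + 1*(1) = -89; iterating: a(2)=-89, a(3)=-297, a(4)=-980, a(5)=-3237, a(6)=-10691, a(7)=-35310, a(8)=-116621, a(9)=-385173, a(10)=-1272140, a(11)=-4201593, a(12)=-13876919; answer -13876919
Part II: W1 = -13876919; m = 10; cross terms: (-29*-4 - 1*-10)=126, (1*10 - 29*-4)=126, (29*35 - -21*10)=1225, (-21*8 - -10*35)=182, (-10*-10 - -29*8)=332; twice the area = |1991| = 1991; area = 1991/2; boundary points = 6 + 14 + 25 + 1 + 1 = 47; strictly interior points = area - boundary/2 + 1 = 973; answer 973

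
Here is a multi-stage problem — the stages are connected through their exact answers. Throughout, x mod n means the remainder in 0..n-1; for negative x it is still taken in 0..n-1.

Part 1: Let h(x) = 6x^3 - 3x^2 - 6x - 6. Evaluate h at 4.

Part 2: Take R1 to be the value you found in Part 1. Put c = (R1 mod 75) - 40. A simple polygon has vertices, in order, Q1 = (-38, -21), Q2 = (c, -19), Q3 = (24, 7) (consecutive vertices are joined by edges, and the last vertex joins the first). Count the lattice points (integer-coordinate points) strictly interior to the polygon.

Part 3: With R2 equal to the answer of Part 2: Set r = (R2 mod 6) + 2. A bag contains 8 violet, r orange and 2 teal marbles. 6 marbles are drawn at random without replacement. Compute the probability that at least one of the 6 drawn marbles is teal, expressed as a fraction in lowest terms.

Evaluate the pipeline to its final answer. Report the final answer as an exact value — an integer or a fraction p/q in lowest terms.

Part 1: 6*(4)^3 - 3*(4)^2 - 6*(4)^1 - 6 = (384) + (-48) + (-24) + (-6) = 306; answer 306
Part 2: R1 = 306; c = -34; cross terms: (-38*-19 - -34*-21)=8, (-34*7 - 24*-19)=218, (24*-21 - -38*7)=-238; twice the area = |-12| = 12; area = 6; boundary points = 2 + 2 + 2 = 6; strictly interior points = area - boundary/2 + 1 = 4; answer 4
Part 3: R2 = 4; r = 6; total draws C(16,6) = 8008; complement C(14,6) = 3003; favorable 8008 - 3003 = 5005; P = 5/8; answer 5/8

5/8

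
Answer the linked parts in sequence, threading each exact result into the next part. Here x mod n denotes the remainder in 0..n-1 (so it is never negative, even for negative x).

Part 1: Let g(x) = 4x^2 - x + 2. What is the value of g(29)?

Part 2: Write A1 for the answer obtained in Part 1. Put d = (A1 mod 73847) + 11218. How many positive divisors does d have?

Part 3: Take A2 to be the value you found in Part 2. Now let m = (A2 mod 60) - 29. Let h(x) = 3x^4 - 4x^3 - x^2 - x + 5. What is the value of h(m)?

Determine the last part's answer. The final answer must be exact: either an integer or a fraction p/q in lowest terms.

Part 1: 4*(29)^2 - 1*(29)^1 + 2 = (3364) + (-29) + (2) = 3337; answer 3337
Part 2: A1 = 3337; d = 14555; 14555 = 5 * 41 * 71; number of divisors = (1+1) * (1+1) * (1+1) = 8; answer 8
Part 3: A2 = 8; m = -21; 3*(-21)^4 - 4*(-21)^3 - 1*(-21)^2 - 1*(-21)^1 + 5 = (583443) + (37044) + (-441) + (21) + (5) = 620072; answer 620072

620072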